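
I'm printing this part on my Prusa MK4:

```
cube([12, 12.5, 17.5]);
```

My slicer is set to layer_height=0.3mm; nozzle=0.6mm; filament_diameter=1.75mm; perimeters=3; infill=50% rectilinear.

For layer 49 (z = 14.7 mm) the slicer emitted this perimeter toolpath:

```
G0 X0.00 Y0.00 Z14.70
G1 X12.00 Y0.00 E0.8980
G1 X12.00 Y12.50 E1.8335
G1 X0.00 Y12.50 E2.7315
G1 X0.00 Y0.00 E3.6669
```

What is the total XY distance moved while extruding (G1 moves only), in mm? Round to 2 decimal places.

49.00 mm

Sum the Euclidean lengths of each G1 segment: total = 49.00 mm.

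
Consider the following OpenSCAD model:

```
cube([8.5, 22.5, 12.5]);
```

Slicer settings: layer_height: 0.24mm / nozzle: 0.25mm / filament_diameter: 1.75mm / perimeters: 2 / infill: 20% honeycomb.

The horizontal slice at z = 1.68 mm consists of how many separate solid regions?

1

At z = 1.68 mm: the 8.5×22.5 cube contributes its full rectangle. The result has 1 disconnected region.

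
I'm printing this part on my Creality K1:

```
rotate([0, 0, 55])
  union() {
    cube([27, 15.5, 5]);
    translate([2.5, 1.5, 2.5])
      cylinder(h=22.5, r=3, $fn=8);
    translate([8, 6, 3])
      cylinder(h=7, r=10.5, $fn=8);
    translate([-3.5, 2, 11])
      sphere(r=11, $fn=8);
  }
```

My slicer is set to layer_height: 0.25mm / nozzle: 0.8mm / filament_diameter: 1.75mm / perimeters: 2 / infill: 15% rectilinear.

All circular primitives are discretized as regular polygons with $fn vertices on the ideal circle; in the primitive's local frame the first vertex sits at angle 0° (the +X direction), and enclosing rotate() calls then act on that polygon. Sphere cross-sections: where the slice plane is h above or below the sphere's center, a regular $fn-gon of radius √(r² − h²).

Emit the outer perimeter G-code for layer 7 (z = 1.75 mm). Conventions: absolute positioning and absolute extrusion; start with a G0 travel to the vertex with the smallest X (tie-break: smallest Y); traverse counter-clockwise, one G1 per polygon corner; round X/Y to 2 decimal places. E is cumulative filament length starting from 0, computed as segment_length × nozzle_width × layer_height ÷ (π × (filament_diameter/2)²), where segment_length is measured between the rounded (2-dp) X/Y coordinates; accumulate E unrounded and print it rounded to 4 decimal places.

At z = 1.75 mm: the cube is present — its section is the full 27×15.5 rectangle; the cylinder at (2.5, 1.5) does not reach this height (z outside [2.5, 25]); the cylinder at (8, 6) is not intersected at this z (z outside [3, 10]); the r=11 sphere at (-3.5, 2) slices to a regular 8-gon of circumradius 5.953 (√(r²−h²) with h=9.25 from center); Taking the union: the regions partially overlap (shared area 10.84 mm²), so overlapping operands fuse into one piece — 1 connected region; (whole slice rotated 55° about Z — lengths, areas and connectivity unchanged). The outline is a single polygon with 11 vertices. Extrusion per mm of travel: 0.8 × 0.25 / (π × 0.875²) = 0.083150. Accumulating E over each segment gives final E = 8.8007.

G0 X-12.70 Y8.89 Z1.75
G1 X-5.33 Y3.73 E0.7481
G1 X-8.52 Y1.69 E1.0629
G1 X-9.51 Y-2.75 E1.4412
G1 X-7.06 Y-6.60 E1.8206
G1 X-2.61 Y-7.58 E2.1995
G1 X1.23 Y-5.13 E2.5783
G1 X2.22 Y-0.69 E2.9565
G1 X0.93 Y1.33 E3.1558
G1 X15.49 Y22.12 E5.2663
G1 X2.79 Y31.01 E6.5553
G1 X-12.70 Y8.89 E8.8007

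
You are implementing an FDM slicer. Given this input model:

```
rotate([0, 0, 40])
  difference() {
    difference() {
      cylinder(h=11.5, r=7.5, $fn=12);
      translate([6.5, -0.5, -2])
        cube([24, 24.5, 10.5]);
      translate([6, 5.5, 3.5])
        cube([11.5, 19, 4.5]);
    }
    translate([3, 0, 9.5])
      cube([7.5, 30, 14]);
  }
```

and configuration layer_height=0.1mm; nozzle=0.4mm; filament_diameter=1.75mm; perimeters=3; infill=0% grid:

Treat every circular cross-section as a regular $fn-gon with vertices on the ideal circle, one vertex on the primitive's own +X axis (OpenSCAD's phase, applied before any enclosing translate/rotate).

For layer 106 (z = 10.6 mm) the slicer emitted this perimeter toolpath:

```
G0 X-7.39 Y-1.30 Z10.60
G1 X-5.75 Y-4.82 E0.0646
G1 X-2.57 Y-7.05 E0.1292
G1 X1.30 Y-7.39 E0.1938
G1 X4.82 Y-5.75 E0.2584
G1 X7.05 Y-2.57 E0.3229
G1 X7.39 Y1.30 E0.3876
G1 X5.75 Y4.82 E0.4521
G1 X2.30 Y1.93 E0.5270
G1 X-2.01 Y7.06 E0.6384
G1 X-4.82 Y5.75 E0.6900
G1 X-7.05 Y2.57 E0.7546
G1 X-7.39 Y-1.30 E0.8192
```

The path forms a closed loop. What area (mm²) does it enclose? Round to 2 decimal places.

147.98 mm²

Apply the shoelace formula to the sequence of (X, Y) vertices; enclosed area = 147.98 mm².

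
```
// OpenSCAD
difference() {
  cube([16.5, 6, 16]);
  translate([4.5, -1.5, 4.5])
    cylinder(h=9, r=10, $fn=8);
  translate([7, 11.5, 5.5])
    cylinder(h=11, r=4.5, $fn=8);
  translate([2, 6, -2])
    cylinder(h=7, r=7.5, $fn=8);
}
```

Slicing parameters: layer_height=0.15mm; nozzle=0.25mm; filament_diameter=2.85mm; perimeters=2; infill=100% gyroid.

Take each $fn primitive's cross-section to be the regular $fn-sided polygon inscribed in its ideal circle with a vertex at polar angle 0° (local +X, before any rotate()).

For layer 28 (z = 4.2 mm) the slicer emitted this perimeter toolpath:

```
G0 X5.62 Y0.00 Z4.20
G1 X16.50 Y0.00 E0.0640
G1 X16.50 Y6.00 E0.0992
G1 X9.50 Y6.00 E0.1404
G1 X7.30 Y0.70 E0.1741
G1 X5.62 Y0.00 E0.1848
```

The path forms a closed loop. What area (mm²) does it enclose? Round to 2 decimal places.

Apply the shoelace formula to the sequence of (X, Y) vertices; enclosed area = 49.96 mm².

49.96 mm²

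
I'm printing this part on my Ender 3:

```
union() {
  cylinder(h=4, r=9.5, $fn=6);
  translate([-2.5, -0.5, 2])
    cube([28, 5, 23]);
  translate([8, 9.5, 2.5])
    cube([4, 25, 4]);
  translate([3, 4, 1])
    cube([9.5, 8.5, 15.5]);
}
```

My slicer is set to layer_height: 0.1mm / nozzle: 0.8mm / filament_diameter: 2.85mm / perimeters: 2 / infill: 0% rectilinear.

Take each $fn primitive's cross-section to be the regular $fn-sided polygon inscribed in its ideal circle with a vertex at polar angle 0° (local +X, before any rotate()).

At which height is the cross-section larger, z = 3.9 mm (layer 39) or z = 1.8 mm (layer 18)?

Layer 39 (z = 3.9): the r=9.5 cylinder contributes a regular 6-gon of circumradius 9.5 (area = (6/2)·9.500²·sin(360°/6) = 234.48 mm²); the cube at (-2.5, -0.5) is present — its section is the full 28×5 rectangle (area 140.00 mm²); the cube at (8, 9.5) is present — its section is the full 4×25 rectangle (area 100.00 mm²); the cube at (3, 4) (footprint 9.5×8.5) is included at this height (area 80.75 mm²); Merging all regions: the regions partially overlap — summed areas 555.23 mm² minus the doubly-counted overlap 81.37 mm² gives 473.86 mm² — area = 473.86 mm². So its area = 473.86 mm². Layer 18 (z = 1.8): the r=9.5 cylinder gives a regular 6-gon of circumradius 9.5 (constant along its height) (area = (6/2)·9.500²·sin(360°/6) = 234.48 mm²); the cube at (-2.5, -0.5) is not intersected at this z (z outside [2, 25]); the cube at (8, 9.5) does not reach this height (z outside [2.5, 6.5]); the 9.5×8.5 cube at (3, 4) contributes its full rectangle (area 80.75 mm²); Merging all regions: the regions partially overlap — summed areas 315.23 mm² minus the doubly-counted overlap 12.56 mm² gives 302.67 mm² — area = 302.67 mm². So its area = 302.67 mm². Layer 39 is larger (473.86 vs 302.67 mm²).

layer 39 (z = 3.9 mm)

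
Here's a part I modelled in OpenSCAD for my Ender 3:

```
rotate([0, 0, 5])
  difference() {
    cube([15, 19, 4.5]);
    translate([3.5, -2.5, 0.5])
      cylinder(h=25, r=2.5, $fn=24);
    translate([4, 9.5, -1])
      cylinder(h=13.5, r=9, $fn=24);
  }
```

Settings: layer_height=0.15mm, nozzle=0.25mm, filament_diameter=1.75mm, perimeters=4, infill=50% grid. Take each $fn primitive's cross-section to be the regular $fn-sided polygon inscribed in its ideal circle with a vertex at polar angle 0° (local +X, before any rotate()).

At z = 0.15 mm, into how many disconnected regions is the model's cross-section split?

At z = 0.15 mm: the cube is present — its section is the full 15×19 rectangle; the cylinder at (3.5, -2.5) does not reach this height (z outside [0.5, 25.5]); the cylinder at (4, 9.5): section is a regular 24-gon, circumradius r=9; After the difference (first − rest): starting from the 15×19 cube, the r=9 cylinder at (4, 9.5) partially overlaps it — only the 194.89 mm² overlap (of its 251.57 mm²) is removed, clipping the outline — 1 connected region; (rotated 5° about Z; rotation is an isometry so areas/perimeters/island counts are preserved). The result has 1 disconnected region.

1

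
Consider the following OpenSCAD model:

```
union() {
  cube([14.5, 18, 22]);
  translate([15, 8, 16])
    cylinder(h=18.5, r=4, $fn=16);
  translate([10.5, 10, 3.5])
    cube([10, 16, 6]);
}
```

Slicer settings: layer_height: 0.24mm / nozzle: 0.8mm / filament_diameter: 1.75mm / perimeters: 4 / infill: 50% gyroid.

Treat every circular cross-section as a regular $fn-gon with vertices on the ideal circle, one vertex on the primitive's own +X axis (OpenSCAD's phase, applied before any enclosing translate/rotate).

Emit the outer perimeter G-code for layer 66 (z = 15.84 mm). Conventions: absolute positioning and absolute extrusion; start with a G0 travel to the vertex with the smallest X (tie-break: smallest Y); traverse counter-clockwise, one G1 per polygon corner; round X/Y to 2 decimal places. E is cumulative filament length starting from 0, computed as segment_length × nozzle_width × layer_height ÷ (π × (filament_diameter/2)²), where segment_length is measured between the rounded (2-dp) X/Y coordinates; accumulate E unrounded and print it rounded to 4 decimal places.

At z = 15.84 mm: the cube is present — its section is the full 14.5×18 rectangle; the cylinder at (15, 8) is not intersected at this z (z outside [16, 34.5]); the cube at (10.5, 10) does not reach this height (z outside [3.5, 9.5]); Taking the union: only the 14.5×18 cube is present, so the union is just that shape — 1 connected region. The outline is a single polygon with 4 vertices. Extrusion per mm of travel: 0.8 × 0.24 / (π × 0.875²) = 0.079824. Accumulating E over each segment gives final E = 5.1886.

G0 X0.00 Y0.00 Z15.84
G1 X14.50 Y0.00 E1.1575
G1 X14.50 Y18.00 E2.5943
G1 X0.00 Y18.00 E3.7517
G1 X0.00 Y0.00 E5.1886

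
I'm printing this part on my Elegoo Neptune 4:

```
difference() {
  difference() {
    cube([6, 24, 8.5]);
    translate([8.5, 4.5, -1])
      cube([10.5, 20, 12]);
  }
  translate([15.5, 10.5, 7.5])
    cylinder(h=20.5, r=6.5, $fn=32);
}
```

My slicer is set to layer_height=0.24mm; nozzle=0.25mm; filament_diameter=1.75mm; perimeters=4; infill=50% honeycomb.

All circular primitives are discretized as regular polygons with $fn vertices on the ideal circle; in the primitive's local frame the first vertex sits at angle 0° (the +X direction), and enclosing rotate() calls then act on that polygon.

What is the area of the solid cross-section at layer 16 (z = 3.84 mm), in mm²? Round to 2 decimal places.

144.00 mm²

At z = 3.84 mm: the cube is present — its section is the full 6×24 rectangle (area 144.00 mm²); the 10.5×20 cube at (8.5, 4.5) contributes its full rectangle (area 210.00 mm²); Taking the first minus the rest: starting from the 6×24 cube (144.00 mm²), the 10.5×20 cube at (8.5, 4.5) misses the remaining region (no effect) — area = 144.00 mm²; the cylinder at (15.5, 10.5) is absent (z outside [7.5, 28]); Taking the first minus the rest: none of the subtracted shapes is present at this height, so that combined region is unchanged — area = 144.00 mm². Overall, the cross-section is a single solid region. Net area = 144.00 mm².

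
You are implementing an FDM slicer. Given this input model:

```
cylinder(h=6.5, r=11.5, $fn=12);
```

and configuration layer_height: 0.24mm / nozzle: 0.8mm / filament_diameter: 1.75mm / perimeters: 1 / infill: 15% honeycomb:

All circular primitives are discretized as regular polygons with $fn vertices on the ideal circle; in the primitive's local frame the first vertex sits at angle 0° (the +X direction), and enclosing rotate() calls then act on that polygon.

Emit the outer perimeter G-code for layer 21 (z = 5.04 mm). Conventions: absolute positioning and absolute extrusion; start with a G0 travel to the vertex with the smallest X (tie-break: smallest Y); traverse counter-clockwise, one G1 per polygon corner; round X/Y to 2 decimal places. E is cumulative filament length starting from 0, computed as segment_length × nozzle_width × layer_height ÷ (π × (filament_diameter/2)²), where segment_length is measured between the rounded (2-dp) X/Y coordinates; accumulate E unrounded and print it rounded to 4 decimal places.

G0 X-11.50 Y0.00 Z5.04
G1 X-9.96 Y-5.75 E0.4752
G1 X-5.75 Y-9.96 E0.9504
G1 X0.00 Y-11.50 E1.4256
G1 X5.75 Y-9.96 E1.9008
G1 X9.96 Y-5.75 E2.3760
G1 X11.50 Y0.00 E2.8512
G1 X9.96 Y5.75 E3.3264
G1 X5.75 Y9.96 E3.8016
G1 X0.00 Y11.50 E4.2768
G1 X-5.75 Y9.96 E4.7520
G1 X-9.96 Y5.75 E5.2272
G1 X-11.50 Y0.00 E5.7024

At z = 5.04 mm: the r=11.5 cylinder gives a regular 12-gon of circumradius 11.5 (constant along its height). The outline is a single polygon with 12 vertices. Extrusion per mm of travel: 0.8 × 0.24 / (π × 0.875²) = 0.079824. Accumulating E over each segment gives final E = 5.7024.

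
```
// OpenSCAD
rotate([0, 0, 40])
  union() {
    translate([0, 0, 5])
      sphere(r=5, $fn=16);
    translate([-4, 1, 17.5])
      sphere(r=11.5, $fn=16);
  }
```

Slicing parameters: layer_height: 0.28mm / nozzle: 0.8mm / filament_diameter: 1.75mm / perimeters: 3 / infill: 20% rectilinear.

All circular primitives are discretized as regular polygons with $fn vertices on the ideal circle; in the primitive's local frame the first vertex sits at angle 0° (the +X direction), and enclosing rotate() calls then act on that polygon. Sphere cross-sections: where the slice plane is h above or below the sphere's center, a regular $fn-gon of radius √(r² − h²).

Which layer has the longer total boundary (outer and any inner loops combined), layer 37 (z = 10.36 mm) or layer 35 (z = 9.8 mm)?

layer 37 (z = 10.36 mm)

Layer 37 (z = 10.36): the sphere is absent (|z−center|=5.360 > r=5); the r=11.5 sphere at (-4, 1) contributes a regular 16-gon of circumradius √(11.5²−7.14²) = 9.015 (perimeter = 2·16·9.015·sin(180°/16) = 56.28 mm); Combining (union): only the r=11.5 sphere at (-4, 1) is present, so the union is just that shape — boundary = 56.28 mm; (whole slice rotated 40° about Z — lengths, areas and connectivity unchanged). So its perimeter = 56.28 mm. Layer 35 (z = 9.8): the r=5 sphere slices to a regular 16-gon of circumradius 1.400 (√(r²−h²) with h=4.8 from center) (perimeter = 2·16·1.400·sin(180°/16) = 8.74 mm); the r=11.5 sphere at (-4, 1) slices to a regular 16-gon of circumradius 8.542 (√(r²−h²) with h=7.7 from center) (perimeter = 2·16·8.542·sin(180°/16) = 53.32 mm); Combining (union): the r=5 sphere lies entirely inside the r=11.5 sphere at (-4, 1), so the union is just the r=11.5 sphere at (-4, 1) — boundary = 53.32 mm; (whole slice rotated 40° about Z — lengths, areas and connectivity unchanged). So its perimeter = 53.32 mm. Layer 37 is larger (56.28 vs 53.32 mm).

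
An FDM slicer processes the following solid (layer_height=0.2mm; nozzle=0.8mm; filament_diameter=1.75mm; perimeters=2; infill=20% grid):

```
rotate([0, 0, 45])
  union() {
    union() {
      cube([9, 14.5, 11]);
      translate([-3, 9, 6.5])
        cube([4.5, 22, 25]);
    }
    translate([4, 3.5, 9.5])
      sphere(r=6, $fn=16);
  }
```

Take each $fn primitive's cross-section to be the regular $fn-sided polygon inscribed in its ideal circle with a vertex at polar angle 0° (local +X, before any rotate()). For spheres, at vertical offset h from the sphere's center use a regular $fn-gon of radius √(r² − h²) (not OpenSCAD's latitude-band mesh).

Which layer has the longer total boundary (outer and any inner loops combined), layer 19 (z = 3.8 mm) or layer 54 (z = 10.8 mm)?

Layer 19 (z = 3.8): the 9×14.5 cube contributes its full rectangle (perimeter 47.00 mm); the cube at (-3, 9) is absent (z outside [6.5, 31.5]); Taking the union: only the 9×14.5 cube is present, so the union is just that shape — boundary = 47.00 mm; the r=6 sphere at (4, 3.5) slices to a regular 16-gon of circumradius 1.873 (√(r²−h²) with h=5.7 from center) (perimeter = 2·16·1.873·sin(180°/16) = 11.70 mm); Taking the union: the r=6 sphere at (4, 3.5) lies entirely inside the result so far, so the union is just the result so far — boundary = 47.00 mm; (rotated 45° about Z; rotation is an isometry so areas/perimeters/island counts are preserved). So its perimeter = 47.00 mm. Layer 54 (z = 10.8): the cube (footprint 9×14.5) is included at this height (perimeter 47.00 mm); the 4.5×22 cube at (-3, 9) contributes its full rectangle (perimeter 53.00 mm); Taking the union: the regions partially overlap (shared area 8.25 mm²), so the edge portions inside another operand are dropped and the merged outline is re-measured after clipping — boundary = 86.00 mm; the r=6 sphere at (4, 3.5) contributes a regular 16-gon of circumradius √(6²−1.3²) = 5.857 (perimeter = 2·16·5.857·sin(180°/16) = 36.57 mm); Merging all regions: the regions partially overlap (shared area 77.19 mm²), so the edge portions inside another operand are dropped and the merged outline is re-measured after clipping — boundary = 89.26 mm; (rotated 45° about Z; rotation is an isometry so areas/perimeters/island counts are preserved). So its perimeter = 89.26 mm. Layer 54 is larger (89.26 vs 47.00 mm).

layer 54 (z = 10.8 mm)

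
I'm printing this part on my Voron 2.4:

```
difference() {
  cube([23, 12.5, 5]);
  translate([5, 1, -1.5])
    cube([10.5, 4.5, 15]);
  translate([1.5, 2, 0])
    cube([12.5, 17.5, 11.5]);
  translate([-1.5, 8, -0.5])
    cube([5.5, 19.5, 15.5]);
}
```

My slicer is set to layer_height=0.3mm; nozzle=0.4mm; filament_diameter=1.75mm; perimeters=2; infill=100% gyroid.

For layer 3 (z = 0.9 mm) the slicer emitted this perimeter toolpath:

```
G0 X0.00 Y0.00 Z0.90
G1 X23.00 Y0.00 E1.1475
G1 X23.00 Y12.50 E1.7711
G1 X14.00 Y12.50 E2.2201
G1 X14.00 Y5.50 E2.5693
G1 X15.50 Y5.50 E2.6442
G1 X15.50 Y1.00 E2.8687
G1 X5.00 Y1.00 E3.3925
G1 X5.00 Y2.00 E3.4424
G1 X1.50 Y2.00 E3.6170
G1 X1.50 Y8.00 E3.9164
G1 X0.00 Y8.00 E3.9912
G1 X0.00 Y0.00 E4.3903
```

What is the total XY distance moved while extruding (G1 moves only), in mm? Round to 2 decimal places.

88.00 mm

Sum the Euclidean lengths of each G1 segment: total = 88.00 mm.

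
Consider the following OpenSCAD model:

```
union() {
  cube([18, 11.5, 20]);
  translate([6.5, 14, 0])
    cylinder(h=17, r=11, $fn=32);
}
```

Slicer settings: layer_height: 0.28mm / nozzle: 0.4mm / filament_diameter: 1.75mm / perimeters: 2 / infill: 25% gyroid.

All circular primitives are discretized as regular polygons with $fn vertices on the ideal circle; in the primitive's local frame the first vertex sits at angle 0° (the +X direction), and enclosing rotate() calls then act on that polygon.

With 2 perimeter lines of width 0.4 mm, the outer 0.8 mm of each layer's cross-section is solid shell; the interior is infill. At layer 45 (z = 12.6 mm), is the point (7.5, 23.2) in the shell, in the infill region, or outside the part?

infill

At z = 12.6 mm: the cube is present — its section is the full 18×11.5 rectangle; the cylinder at (6.5, 14): section is a regular 32-gon, circumradius r=11; Taking the union: the regions partially overlap (shared area 117.84 mm²), so overlapping operands fuse into one piece — 1 connected region. Overall, the cross-section is a single solid region. The nearest boundary edge runs (6.50, 25.00)→(8.65, 24.79); distance from the point to it = 1.69 mm. The point is inside the cross-section and 1.69 mm from the nearest boundary — more than the 0.8 mm shell width (2 × 0.4), so it's in the infill interior.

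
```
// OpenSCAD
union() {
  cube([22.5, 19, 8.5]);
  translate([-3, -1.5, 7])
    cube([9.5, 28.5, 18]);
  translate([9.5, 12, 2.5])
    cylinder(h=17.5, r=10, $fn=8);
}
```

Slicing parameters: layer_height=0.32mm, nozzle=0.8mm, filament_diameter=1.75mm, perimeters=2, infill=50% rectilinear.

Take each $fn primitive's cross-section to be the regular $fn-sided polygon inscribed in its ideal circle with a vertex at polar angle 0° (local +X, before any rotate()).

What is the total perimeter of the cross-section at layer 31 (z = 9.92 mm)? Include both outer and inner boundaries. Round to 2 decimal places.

95.59 mm

At z = 9.92 mm: the cube does not reach this height (z outside [0, 8.5]); the cube at (-3, -1.5) is present — its section is the full 9.5×28.5 rectangle (perimeter 76.00 mm); the r=10 cylinder at (9.5, 12) gives a regular 8-gon of circumradius 10 (constant along its height) (perimeter = 2·8·10.000·sin(180°/8) = 61.23 mm); Taking the union: the regions partially overlap (shared area 85.15 mm²), so the edge portions inside another operand are dropped and the merged outline is re-measured after clipping — boundary = 95.59 mm. Overall, the cross-section is a single solid region. Total boundary length (outer) = 95.59 mm.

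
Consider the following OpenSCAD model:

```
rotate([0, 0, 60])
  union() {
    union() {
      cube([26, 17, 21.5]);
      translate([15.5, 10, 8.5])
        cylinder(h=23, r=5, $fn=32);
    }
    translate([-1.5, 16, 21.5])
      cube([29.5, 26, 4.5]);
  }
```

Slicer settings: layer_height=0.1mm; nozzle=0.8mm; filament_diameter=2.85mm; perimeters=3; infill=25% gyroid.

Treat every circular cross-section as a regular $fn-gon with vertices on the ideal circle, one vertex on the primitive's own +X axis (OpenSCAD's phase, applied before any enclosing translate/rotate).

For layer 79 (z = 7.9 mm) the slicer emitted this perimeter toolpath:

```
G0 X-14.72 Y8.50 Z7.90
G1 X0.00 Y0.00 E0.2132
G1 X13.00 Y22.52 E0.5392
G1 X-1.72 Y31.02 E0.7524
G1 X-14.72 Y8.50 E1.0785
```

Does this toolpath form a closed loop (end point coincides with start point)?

Start point (G0): (-14.72, 8.50). End point (last G1): the path returns to the start — closed.

yes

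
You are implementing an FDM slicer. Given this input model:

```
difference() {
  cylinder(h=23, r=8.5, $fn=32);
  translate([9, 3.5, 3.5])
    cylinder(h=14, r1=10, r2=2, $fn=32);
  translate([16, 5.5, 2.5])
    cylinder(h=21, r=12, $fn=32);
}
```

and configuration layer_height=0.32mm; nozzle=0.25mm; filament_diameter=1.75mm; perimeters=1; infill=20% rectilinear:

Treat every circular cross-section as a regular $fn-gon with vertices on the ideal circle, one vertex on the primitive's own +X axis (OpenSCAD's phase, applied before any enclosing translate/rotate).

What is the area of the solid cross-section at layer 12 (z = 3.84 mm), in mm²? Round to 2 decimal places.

132.13 mm²

At z = 3.84 mm: the r=8.5 cylinder gives a regular 32-gon of circumradius 8.5 (constant along its height) (area = (32/2)·8.500²·sin(360°/32) = 225.52 mm²); the cone at (9, 3.5): at t=0.024 of its height the radius interpolates to r₁+(r₂−r₁)t = 9.806, giving a regular 32-gon of that circumradius (area = (32/2)·9.806²·sin(360°/32) = 300.13 mm²); the r=12 cylinder at (16, 5.5) contributes a regular 32-gon of circumradius 12 (area = (32/2)·12.000²·sin(360°/32) = 449.49 mm²); Subtracting the remaining from the first: starting from the r=8.5 cylinder (225.52 mm²), the cone at (9, 3.5) partially overlaps it — only the 93.39 mm² overlap (of its 300.13 mm²) is removed, clipping the outline; the r=12 cylinder at (16, 5.5) misses the remaining region (no effect) — area = 132.13 mm². Overall, the cross-section is a single solid region. Net area = 132.13 mm².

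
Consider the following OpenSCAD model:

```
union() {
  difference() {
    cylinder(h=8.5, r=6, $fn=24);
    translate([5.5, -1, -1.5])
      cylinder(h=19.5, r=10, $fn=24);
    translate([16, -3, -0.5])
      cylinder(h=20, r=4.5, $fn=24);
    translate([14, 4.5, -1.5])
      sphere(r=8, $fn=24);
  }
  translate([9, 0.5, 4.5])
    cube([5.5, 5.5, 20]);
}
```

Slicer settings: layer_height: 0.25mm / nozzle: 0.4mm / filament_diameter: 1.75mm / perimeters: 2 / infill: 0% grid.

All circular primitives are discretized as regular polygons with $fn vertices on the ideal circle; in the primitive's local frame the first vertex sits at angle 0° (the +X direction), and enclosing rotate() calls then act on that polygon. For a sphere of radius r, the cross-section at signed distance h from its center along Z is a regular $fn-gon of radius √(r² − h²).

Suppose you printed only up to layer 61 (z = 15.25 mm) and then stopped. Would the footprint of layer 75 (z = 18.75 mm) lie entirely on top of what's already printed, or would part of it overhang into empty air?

entirely on top

Compare the two slices. At z = 15.25: the cylinder does not reach this height (z outside [0, 8.5]); the r=10 cylinder at (5.5, -1) contributes a regular 24-gon of circumradius 10 (area = (24/2)·10.000²·sin(360°/24) = 310.58 mm²); the cylinder at (16, -3): section is a regular 24-gon, circumradius r=4.5 (area = (24/2)·4.500²·sin(360°/24) = 62.89 mm²); the sphere at (14, 4.5) is absent (|z−center|=16.750 > r=8); Subtracting the remaining from the first: the first operand is absent here, so nothing remains; the 5.5×5.5 cube at (9, 0.5) contributes its full rectangle (area 30.25 mm²); Combining (union): only the 5.5×5.5 cube at (9, 0.5) is present, so the union is just that shape — area = 30.25 mm². At z = 18.75: the cylinder is absent (z outside [0, 8.5]); the cylinder at (5.5, -1) is absent (z outside [-1.5, 18]); the r=4.5 cylinder at (16, -3) gives a regular 24-gon of circumradius 4.5 (constant along its height) (area = (24/2)·4.500²·sin(360°/24) = 62.89 mm²); the sphere at (14, 4.5) is absent (|z−center|=20.250 > r=8); Subtracting the remaining from the first: the first operand is absent here, so nothing remains; the cube at (9, 0.5) is present — its section is the full 5.5×5.5 rectangle (area 30.25 mm²); Combining (union): only the 5.5×5.5 cube at (9, 0.5) is present, so the union is just that shape — area = 30.25 mm². Checking containment: the cross-section at z = 18.75 is a subset of the cross-section at z = 15.25.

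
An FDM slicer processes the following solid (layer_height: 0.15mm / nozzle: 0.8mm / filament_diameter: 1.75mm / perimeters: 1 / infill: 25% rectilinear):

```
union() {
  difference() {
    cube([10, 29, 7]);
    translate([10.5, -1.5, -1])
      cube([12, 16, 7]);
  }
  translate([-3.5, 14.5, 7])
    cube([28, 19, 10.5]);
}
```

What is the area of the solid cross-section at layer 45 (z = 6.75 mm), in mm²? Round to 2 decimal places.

At z = 6.75 mm: the 10×29 cube contributes its full rectangle (area 290.00 mm²); the cube at (10.5, -1.5) is absent (z outside [-1, 6]); Taking the first minus the rest: none of the subtracted shapes is present at this height, so the 10×29 cube is unchanged — area = 290.00 mm²; the cube at (-3.5, 14.5) is absent (z outside [7, 17.5]); Combining (union): only the result so far is present, so the union is just that shape — area = 290.00 mm². Overall, the cross-section is a single solid region. Net area = 290.00 mm².

290.00 mm²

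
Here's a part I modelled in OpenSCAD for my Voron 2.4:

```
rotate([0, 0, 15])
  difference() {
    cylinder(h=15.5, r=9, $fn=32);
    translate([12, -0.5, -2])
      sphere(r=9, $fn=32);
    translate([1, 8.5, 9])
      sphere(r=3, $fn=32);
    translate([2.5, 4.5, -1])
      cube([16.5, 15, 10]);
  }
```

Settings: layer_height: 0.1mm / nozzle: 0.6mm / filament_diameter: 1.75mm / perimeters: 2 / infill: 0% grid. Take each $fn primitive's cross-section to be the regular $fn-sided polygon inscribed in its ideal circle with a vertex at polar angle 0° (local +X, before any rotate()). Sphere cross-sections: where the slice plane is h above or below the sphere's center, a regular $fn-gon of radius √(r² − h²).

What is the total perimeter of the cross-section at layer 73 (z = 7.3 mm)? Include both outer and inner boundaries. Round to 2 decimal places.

At z = 7.3 mm: the r=9 cylinder gives a regular 32-gon of circumradius 9 (constant along its height) (perimeter = 2·32·9.000·sin(180°/32) = 56.46 mm); the sphere at (12, -0.5) does not reach this height (|z−center|=9.300 > r=9); the r=3 sphere at (1, 8.5) contributes a regular 32-gon of circumradius √(3²−1.7²) = 2.472 (perimeter = 2·32·2.472·sin(180°/32) = 15.51 mm); the cube at (2.5, 4.5) (footprint 16.5×15) is included at this height (perimeter 63.00 mm); Taking the first minus the rest: starting from the r=9 cylinder, the r=3 sphere at (1, 8.5) partially overlaps it — only the 11.00 mm² overlap (of its 19.07 mm²) is removed, clipping the outline; the 16.5×15 cube at (2.5, 4.5) partially overlaps it — only the 12.45 mm² overlap (of its 247.50 mm²) is removed, clipping the outline — boundary = 58.78 mm; (whole slice rotated 15° about Z — lengths, areas and connectivity unchanged). Overall, the cross-section is a single solid region. Total boundary length (outer) = 58.78 mm.

58.78 mm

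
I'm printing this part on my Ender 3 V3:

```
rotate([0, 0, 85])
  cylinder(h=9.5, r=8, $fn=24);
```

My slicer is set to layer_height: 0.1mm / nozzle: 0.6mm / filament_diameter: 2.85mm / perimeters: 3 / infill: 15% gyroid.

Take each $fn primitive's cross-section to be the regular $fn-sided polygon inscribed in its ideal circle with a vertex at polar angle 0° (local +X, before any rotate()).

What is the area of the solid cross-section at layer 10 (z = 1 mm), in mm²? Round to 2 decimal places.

At z = 1 mm: the r=8 cylinder gives a regular 24-gon of circumradius 8 (constant along its height) (area = (24/2)·8.000²·sin(360°/24) = 198.77 mm²); (rotated 85° about Z; rotation is an isometry so areas/perimeters/island counts are preserved). Overall, the cross-section is a single solid region. Net area = 198.77 mm².

198.77 mm²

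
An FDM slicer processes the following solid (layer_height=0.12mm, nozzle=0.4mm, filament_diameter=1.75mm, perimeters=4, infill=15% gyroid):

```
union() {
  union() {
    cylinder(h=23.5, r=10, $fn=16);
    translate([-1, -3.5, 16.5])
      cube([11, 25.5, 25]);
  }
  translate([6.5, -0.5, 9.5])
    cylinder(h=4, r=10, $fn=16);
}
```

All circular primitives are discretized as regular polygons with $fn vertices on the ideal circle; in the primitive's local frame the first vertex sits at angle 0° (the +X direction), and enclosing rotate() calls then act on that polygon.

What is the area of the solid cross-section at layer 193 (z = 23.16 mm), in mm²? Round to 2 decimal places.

At z = 23.16 mm: the cylinder: section is a regular 16-gon, circumradius r=10 (area = (16/2)·10.000²·sin(360°/16) = 306.15 mm²); the cube at (-1, -3.5) (footprint 11×25.5) is included at this height (area 280.50 mm²); Combining (union): the regions partially overlap — summed areas 586.65 mm² minus the doubly-counted overlap 123.72 mm² gives 462.93 mm² — area = 462.93 mm²; the cylinder at (6.5, -0.5) is absent (z outside [9.5, 13.5]); Merging all regions: only that combined region is present, so the union is just that shape — area = 462.93 mm². Overall, the cross-section is a single solid region. Net area = 462.93 mm².

462.93 mm²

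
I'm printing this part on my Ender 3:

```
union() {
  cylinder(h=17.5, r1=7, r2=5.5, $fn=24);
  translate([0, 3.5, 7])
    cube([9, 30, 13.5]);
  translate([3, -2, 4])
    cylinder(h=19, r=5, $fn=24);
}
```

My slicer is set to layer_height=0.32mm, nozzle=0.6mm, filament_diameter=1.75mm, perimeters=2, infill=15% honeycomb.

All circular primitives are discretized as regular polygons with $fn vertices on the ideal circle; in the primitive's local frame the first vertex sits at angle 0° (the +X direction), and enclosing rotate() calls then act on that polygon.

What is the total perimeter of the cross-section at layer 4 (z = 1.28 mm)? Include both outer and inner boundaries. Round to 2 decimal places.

43.17 mm

At z = 1.28 mm: the cone: at t=0.073 of its height the radius interpolates to r₁+(r₂−r₁)t = 6.890, giving a regular 24-gon of that circumradius (perimeter = 2·24·6.890·sin(180°/24) = 43.17 mm); the cube at (0, 3.5) is not intersected at this z (z outside [7, 20.5]); the cylinder at (3, -2) does not reach this height (z outside [4, 23]); Taking the union: only the cone is present, so the union is just that shape — boundary = 43.17 mm. Overall, the cross-section is a single solid region. Total boundary length (outer) = 43.17 mm.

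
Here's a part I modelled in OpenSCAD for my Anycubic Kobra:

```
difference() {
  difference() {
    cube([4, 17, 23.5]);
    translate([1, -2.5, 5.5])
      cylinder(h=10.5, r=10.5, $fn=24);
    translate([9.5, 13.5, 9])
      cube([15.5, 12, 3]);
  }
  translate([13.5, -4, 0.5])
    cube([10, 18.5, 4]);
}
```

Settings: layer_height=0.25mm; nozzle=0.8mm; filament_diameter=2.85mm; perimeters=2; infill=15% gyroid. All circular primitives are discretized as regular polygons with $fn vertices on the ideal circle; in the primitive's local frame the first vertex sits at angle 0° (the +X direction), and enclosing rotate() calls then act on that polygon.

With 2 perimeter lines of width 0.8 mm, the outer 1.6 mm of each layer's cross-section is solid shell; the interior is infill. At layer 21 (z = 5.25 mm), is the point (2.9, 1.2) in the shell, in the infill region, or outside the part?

shell

At z = 5.25 mm: the cube is present — its section is the full 4×17 rectangle; the cylinder at (1, -2.5) is absent (z outside [5.5, 16]); the cube at (9.5, 13.5) is absent (z outside [9, 12]); Taking the first minus the rest: none of the subtracted shapes is present at this height, so the 4×17 cube is unchanged — 1 connected region; the cube at (13.5, -4) is absent (z outside [0.5, 4.5]); Taking the first minus the rest: none of the subtracted shapes is present at this height, so that combined region is unchanged — 1 connected region. Overall, the cross-section is a single solid region. The nearest boundary edge runs (4.00, 0.00)→(4.00, 17.00); distance from the point to it = 1.10 mm. The point is inside the cross-section, 1.10 mm from the nearest boundary — within the 1.6 mm shell band (2 × 0.8).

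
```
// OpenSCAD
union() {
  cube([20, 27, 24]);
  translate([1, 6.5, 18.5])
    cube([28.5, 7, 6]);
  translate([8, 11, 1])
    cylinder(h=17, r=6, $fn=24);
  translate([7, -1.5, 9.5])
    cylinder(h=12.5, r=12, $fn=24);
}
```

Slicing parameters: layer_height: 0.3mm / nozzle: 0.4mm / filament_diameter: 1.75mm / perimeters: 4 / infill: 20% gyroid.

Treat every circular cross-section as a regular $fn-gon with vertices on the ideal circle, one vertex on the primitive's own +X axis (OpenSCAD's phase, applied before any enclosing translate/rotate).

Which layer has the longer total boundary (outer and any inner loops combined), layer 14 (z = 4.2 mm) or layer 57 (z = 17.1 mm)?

Layer 14 (z = 4.2): the cube is present — its section is the full 20×27 rectangle (perimeter 94.00 mm); the cube at (1, 6.5) is absent (z outside [18.5, 24.5]); the cylinder at (8, 11): section is a regular 24-gon, circumradius r=6 (perimeter = 2·24·6.000·sin(180°/24) = 37.59 mm); the cylinder at (7, -1.5) is not intersected at this z (z outside [9.5, 22]); Merging all regions: the r=6 cylinder at (8, 11) lies entirely inside the 20×27 cube, so the union is just the 20×27 cube — boundary = 94.00 mm. So its perimeter = 94.00 mm. Layer 57 (z = 17.1): the cube is present — its section is the full 20×27 rectangle (perimeter 94.00 mm); the cube at (1, 6.5) is absent (z outside [18.5, 24.5]); the cylinder at (8, 11): section is a regular 24-gon, circumradius r=6 (perimeter = 2·24·6.000·sin(180°/24) = 37.59 mm); the r=12 cylinder at (7, -1.5) contributes a regular 24-gon of circumradius 12 (perimeter = 2·24·12.000·sin(180°/24) = 75.18 mm); Taking the union: the regions partially overlap (shared area 273.72 mm²), so the edge portions inside another operand are dropped and the merged outline is re-measured after clipping — boundary = 117.45 mm. So its perimeter = 117.45 mm. Layer 57 is larger (117.45 vs 94.00 mm).

layer 57 (z = 17.1 mm)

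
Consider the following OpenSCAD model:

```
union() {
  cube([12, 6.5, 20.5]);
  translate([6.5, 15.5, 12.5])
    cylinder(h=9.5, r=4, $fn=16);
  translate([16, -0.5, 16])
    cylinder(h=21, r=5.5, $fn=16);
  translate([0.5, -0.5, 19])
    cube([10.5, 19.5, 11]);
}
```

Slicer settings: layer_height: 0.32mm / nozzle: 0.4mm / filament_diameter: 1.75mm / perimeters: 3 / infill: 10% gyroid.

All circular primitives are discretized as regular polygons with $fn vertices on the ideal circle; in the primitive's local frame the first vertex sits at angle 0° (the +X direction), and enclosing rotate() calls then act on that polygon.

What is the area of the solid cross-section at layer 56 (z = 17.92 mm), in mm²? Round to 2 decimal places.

At z = 17.92 mm: the cube is present — its section is the full 12×6.5 rectangle (area 78.00 mm²); the r=4 cylinder at (6.5, 15.5) gives a regular 16-gon of circumradius 4 (constant along its height) (area = (16/2)·4.000²·sin(360°/16) = 48.98 mm²); the r=5.5 cylinder at (16, -0.5) gives a regular 16-gon of circumradius 5.5 (constant along its height) (area = (16/2)·5.500²·sin(360°/16) = 92.61 mm²); the cube at (0.5, -0.5) is not intersected at this z (z outside [19, 30]); Combining (union): the regions partially overlap — summed areas 219.59 mm² minus the doubly-counted overlap 2.87 mm² gives 216.73 mm² — area = 216.73 mm². Overall, the cross-section has 2 separate islands. Net area = 216.73 mm².

216.73 mm²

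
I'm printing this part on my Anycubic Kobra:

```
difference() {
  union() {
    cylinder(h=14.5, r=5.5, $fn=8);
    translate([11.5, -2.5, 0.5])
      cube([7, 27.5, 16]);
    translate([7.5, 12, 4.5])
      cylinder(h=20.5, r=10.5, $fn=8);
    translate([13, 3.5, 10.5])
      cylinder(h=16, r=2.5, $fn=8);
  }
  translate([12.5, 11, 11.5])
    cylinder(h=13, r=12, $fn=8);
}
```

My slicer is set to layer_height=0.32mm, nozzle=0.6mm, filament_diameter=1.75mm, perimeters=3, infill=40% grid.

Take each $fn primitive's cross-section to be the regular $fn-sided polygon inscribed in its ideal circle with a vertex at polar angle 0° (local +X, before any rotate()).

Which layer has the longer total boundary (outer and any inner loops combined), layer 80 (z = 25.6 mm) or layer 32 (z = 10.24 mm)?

layer 32 (z = 10.24 mm)

Layer 80 (z = 25.6): the cylinder is absent (z outside [0, 14.5]); the cube at (11.5, -2.5) is not intersected at this z (z outside [0.5, 16.5]); the cylinder at (7.5, 12) does not reach this height (z outside [4.5, 25]); the r=2.5 cylinder at (13, 3.5) contributes a regular 8-gon of circumradius 2.5 (perimeter = 2·8·2.500·sin(180°/8) = 15.31 mm); Taking the union: only the r=2.5 cylinder at (13, 3.5) is present, so the union is just that shape — boundary = 15.31 mm; the cylinder at (12.5, 11) is absent (z outside [11.5, 24.5]); After the difference (first − rest): none of the subtracted shapes is present at this height, so the result so far is unchanged — boundary = 15.31 mm. So its perimeter = 15.31 mm. Layer 32 (z = 10.24): the r=5.5 cylinder gives a regular 8-gon of circumradius 5.5 (constant along its height) (perimeter = 2·8·5.500·sin(180°/8) = 33.68 mm); the cube at (11.5, -2.5) is present — its section is the full 7×27.5 rectangle (perimeter 69.00 mm); the cylinder at (7.5, 12): section is a regular 8-gon, circumradius r=10.5 (perimeter = 2·8·10.500·sin(180°/8) = 64.29 mm); the cylinder at (13, 3.5) is absent (z outside [10.5, 26.5]); Combining (union): the regions partially overlap (shared area 82.31 mm²), so the edge portions inside another operand are dropped and the merged outline is re-measured after clipping — boundary = 114.64 mm; the cylinder at (12.5, 11) is not intersected at this z (z outside [11.5, 24.5]); Taking the first minus the rest: none of the subtracted shapes is present at this height, so the result so far is unchanged — boundary = 114.64 mm. So its perimeter = 114.64 mm. Layer 32 is larger (114.64 vs 15.31 mm).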